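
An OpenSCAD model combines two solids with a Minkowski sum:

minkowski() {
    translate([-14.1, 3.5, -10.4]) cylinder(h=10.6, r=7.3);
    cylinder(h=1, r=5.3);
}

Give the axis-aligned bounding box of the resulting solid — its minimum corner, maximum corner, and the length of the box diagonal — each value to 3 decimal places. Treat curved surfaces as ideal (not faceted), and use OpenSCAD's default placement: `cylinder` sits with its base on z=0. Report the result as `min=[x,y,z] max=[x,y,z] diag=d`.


min=[-26.700,-9.100,-10.400] max=[-1.500,16.100,1.200] diag=37.479

A = translate([-14.1, 3.5, -10.4]) cylinder(h=10.6, r=7.3) → bbox [-21.4,-3.8,-10.4] .. [-6.8,10.8,0.2]
B = cylinder(h=1, r=5.3) → bbox [-5.3,-5.3,0] .. [5.3,5.3,1]
lo = A.lo+B.lo = [-21.4-5.3, -3.8-5.3, -10.4+0] = [-26.700,-9.100,-10.400]
hi = A.hi+B.hi = [-6.8+5.3, 10.8+5.3, 0.2+1] = [-1.500,16.100,1.200]
diag = √(25.2²+25.2²+11.6²) = √1404.64 = 37.479


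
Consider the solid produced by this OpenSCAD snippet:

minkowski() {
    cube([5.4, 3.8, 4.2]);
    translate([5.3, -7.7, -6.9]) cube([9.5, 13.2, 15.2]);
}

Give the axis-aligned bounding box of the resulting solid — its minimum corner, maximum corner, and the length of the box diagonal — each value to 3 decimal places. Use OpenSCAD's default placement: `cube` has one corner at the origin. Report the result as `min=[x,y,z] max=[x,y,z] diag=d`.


A = translate([5.3, -7.7, -6.9]) cube([9.5, 13.2, 15.2]) → bbox [5.3,-7.7,-6.9] .. [14.8,5.5,8.3]
B = cube([5.4, 3.8, 4.2]) → bbox [0,0,0] .. [5.4,3.8,4.2]
lo = A.lo+B.lo = [5.3+0, -7.7+0, -6.9+0] = [5.300,-7.700,-6.900]
hi = A.hi+B.hi = [14.8+5.4, 5.5+3.8, 8.3+4.2] = [20.200,9.300,12.500]
diag = √(14.9²+17²+19.4²) = √887.37 = 29.789

min=[5.300,-7.700,-6.900] max=[20.200,9.300,12.500] diag=29.789


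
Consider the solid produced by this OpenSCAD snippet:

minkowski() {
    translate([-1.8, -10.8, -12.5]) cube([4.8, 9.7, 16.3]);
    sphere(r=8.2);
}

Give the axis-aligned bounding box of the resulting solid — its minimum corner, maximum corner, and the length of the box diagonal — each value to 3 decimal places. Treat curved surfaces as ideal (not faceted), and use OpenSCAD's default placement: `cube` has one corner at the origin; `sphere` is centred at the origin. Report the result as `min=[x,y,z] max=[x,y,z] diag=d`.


min=[-10.000,-19.000,-20.700] max=[11.200,7.100,12.000] diag=46.904

A = translate([-1.8, -10.8, -12.5]) cube([4.8, 9.7, 16.3]) → bbox [-1.8,-10.8,-12.5] .. [3,-1.1,3.8]
B = sphere(r=8.2) → bbox [-8.2,-8.2,-8.2] .. [8.2,8.2,8.2]
lo = A.lo+B.lo = [-1.8-8.2, -10.8-8.2, -12.5-8.2] = [-10.000,-19.000,-20.700]
hi = A.hi+B.hi = [3+8.2, -1.1+8.2, 3.8+8.2] = [11.200,7.100,12.000]
diag = √(21.2²+26.1²+32.7²) = √2199.94 = 46.904


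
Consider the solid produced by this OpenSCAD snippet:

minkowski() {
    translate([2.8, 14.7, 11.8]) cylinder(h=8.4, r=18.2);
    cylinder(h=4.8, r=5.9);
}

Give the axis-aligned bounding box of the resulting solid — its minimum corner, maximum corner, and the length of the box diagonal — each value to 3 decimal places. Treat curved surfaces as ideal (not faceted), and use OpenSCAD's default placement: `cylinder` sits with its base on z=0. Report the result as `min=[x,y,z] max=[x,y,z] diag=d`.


min=[-21.300,-9.400,11.800] max=[26.900,38.800,25.000] diag=69.431

A = translate([2.8, 14.7, 11.8]) cylinder(h=8.4, r=18.2) → bbox [-15.4,-3.5,11.8] .. [21,32.9,20.2]
B = cylinder(h=4.8, r=5.9) → bbox [-5.9,-5.9,0] .. [5.9,5.9,4.8]
lo = A.lo+B.lo = [-15.4-5.9, -3.5-5.9, 11.8+0] = [-21.300,-9.400,11.800]
hi = A.hi+B.hi = [21+5.9, 32.9+5.9, 20.2+4.8] = [26.900,38.800,25.000]
diag = √(48.2²+48.2²+13.2²) = √4820.72 = 69.431


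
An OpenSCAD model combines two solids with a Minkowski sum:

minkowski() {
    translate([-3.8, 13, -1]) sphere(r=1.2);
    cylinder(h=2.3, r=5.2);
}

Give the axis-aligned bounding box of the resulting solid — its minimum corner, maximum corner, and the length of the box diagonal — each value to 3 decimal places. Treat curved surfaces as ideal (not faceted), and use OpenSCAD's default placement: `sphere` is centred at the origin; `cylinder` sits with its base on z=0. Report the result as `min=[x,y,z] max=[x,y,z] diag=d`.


min=[-10.200,6.600,-2.200] max=[2.600,19.400,2.500] diag=18.702

A = translate([-3.8, 13, -1]) sphere(r=1.2) → bbox [-5,11.8,-2.2] .. [-2.6,14.2,0.2]
B = cylinder(h=2.3, r=5.2) → bbox [-5.2,-5.2,0] .. [5.2,5.2,2.3]
lo = A.lo+B.lo = [-5-5.2, 11.8-5.2, -2.2+0] = [-10.200,6.600,-2.200]
hi = A.hi+B.hi = [-2.6+5.2, 14.2+5.2, 0.2+2.3] = [2.600,19.400,2.500]
diag = √(12.8²+12.8²+4.7²) = √349.77 = 18.702


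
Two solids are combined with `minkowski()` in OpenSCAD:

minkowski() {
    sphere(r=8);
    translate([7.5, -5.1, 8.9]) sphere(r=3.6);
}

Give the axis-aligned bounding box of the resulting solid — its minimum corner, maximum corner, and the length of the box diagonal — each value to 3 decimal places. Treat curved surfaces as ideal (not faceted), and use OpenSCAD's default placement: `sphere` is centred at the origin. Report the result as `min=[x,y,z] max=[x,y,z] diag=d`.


min=[-4.100,-16.700,-2.700] max=[19.100,6.500,20.500] diag=40.184

A = translate([7.5, -5.1, 8.9]) sphere(r=3.6) → bbox [3.9,-8.7,5.3] .. [11.1,-1.5,12.5]
B = sphere(r=8) → bbox [-8,-8,-8] .. [8,8,8]
lo = A.lo+B.lo = [3.9-8, -8.7-8, 5.3-8] = [-4.100,-16.700,-2.700]
hi = A.hi+B.hi = [11.1+8, -1.5+8, 12.5+8] = [19.100,6.500,20.500]
diag = √(23.2²+23.2²+23.2²) = √1614.72 = 40.184


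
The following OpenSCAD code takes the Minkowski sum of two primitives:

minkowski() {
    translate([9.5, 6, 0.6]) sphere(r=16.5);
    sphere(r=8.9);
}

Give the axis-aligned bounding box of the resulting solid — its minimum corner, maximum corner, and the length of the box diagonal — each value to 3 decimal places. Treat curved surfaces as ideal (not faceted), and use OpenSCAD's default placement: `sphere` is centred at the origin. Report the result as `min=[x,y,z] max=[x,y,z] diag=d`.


min=[-15.900,-19.400,-24.800] max=[34.900,31.400,26.000] diag=87.988

A = translate([9.5, 6, 0.6]) sphere(r=16.5) → bbox [-7,-10.5,-15.9] .. [26,22.5,17.1]
B = sphere(r=8.9) → bbox [-8.9,-8.9,-8.9] .. [8.9,8.9,8.9]
lo = A.lo+B.lo = [-7-8.9, -10.5-8.9, -15.9-8.9] = [-15.900,-19.400,-24.800]
hi = A.hi+B.hi = [26+8.9, 22.5+8.9, 17.1+8.9] = [34.900,31.400,26.000]
diag = √(50.8²+50.8²+50.8²) = √7741.92 = 87.988


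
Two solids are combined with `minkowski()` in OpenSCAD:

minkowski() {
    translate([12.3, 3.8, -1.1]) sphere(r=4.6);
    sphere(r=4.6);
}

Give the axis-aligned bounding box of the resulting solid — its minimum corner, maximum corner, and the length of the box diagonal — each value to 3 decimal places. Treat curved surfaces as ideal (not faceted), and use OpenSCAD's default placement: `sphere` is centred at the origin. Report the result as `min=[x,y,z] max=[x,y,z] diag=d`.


A = translate([12.3, 3.8, -1.1]) sphere(r=4.6) → bbox [7.7,-0.8,-5.7] .. [16.9,8.4,3.5]
B = sphere(r=4.6) → bbox [-4.6,-4.6,-4.6] .. [4.6,4.6,4.6]
lo = A.lo+B.lo = [7.7-4.6, -0.8-4.6, -5.7-4.6] = [3.100,-5.400,-10.300]
hi = A.hi+B.hi = [16.9+4.6, 8.4+4.6, 3.5+4.6] = [21.500,13.000,8.100]
diag = √(18.4²+18.4²+18.4²) = √1015.68 = 31.870

min=[3.100,-5.400,-10.300] max=[21.500,13.000,8.100] diag=31.870


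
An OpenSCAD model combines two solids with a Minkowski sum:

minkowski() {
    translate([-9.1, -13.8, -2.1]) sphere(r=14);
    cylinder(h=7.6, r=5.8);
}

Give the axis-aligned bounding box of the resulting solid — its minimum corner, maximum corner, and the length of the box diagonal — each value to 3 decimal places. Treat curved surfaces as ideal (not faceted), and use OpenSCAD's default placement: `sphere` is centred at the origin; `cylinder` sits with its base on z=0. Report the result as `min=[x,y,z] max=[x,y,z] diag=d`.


A = translate([-9.1, -13.8, -2.1]) sphere(r=14) → bbox [-23.1,-27.8,-16.1] .. [4.9,0.2,11.9]
B = cylinder(h=7.6, r=5.8) → bbox [-5.8,-5.8,0] .. [5.8,5.8,7.6]
lo = A.lo+B.lo = [-23.1-5.8, -27.8-5.8, -16.1+0] = [-28.900,-33.600,-16.100]
hi = A.hi+B.hi = [4.9+5.8, 0.2+5.8, 11.9+7.6] = [10.700,6.000,19.500]
diag = √(39.6²+39.6²+35.6²) = √4403.68 = 66.360

min=[-28.900,-33.600,-16.100] max=[10.700,6.000,19.500] diag=66.360


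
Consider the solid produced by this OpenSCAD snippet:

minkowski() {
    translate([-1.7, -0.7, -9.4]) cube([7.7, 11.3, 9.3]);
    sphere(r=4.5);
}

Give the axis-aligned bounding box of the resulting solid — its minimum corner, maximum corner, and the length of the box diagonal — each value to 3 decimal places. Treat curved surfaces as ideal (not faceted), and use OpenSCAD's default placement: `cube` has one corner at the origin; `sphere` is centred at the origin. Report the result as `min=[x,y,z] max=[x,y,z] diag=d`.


A = translate([-1.7, -0.7, -9.4]) cube([7.7, 11.3, 9.3]) → bbox [-1.7,-0.7,-9.4] .. [6,10.6,-0.1]
B = sphere(r=4.5) → bbox [-4.5,-4.5,-4.5] .. [4.5,4.5,4.5]
lo = A.lo+B.lo = [-1.7-4.5, -0.7-4.5, -9.4-4.5] = [-6.200,-5.200,-13.900]
hi = A.hi+B.hi = [6+4.5, 10.6+4.5, -0.1+4.5] = [10.500,15.100,4.400]
diag = √(16.7²+20.3²+18.3²) = √1025.87 = 32.029

min=[-6.200,-5.200,-13.900] max=[10.500,15.100,4.400] diag=32.029


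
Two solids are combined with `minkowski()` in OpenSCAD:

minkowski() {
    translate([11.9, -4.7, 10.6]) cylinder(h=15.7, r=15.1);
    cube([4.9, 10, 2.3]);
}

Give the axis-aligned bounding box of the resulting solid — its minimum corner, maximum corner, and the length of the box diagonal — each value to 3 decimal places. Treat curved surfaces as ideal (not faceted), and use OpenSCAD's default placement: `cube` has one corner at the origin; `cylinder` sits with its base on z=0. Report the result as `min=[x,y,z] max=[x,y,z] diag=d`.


A = translate([11.9, -4.7, 10.6]) cylinder(h=15.7, r=15.1) → bbox [-3.2,-19.8,10.6] .. [27,10.4,26.3]
B = cube([4.9, 10, 2.3]) → bbox [0,0,0] .. [4.9,10,2.3]
lo = A.lo+B.lo = [-3.2+0, -19.8+0, 10.6+0] = [-3.200,-19.800,10.600]
hi = A.hi+B.hi = [27+4.9, 10.4+10, 26.3+2.3] = [31.900,20.400,28.600]
diag = √(35.1²+40.2²+18²) = √3172.05 = 56.321

min=[-3.200,-19.800,10.600] max=[31.900,20.400,28.600] diag=56.321


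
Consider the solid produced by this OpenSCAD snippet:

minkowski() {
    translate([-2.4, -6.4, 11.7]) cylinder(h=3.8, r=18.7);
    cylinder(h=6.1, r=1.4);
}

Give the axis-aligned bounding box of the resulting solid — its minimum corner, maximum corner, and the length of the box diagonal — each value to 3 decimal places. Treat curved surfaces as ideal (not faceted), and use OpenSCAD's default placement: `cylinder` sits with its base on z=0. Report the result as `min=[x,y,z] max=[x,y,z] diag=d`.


A = translate([-2.4, -6.4, 11.7]) cylinder(h=3.8, r=18.7) → bbox [-21.1,-25.1,11.7] .. [16.3,12.3,15.5]
B = cylinder(h=6.1, r=1.4) → bbox [-1.4,-1.4,0] .. [1.4,1.4,6.1]
lo = A.lo+B.lo = [-21.1-1.4, -25.1-1.4, 11.7+0] = [-22.500,-26.500,11.700]
hi = A.hi+B.hi = [16.3+1.4, 12.3+1.4, 15.5+6.1] = [17.700,13.700,21.600]
diag = √(40.2²+40.2²+9.9²) = √3330.09 = 57.707

min=[-22.500,-26.500,11.700] max=[17.700,13.700,21.600] diag=57.707


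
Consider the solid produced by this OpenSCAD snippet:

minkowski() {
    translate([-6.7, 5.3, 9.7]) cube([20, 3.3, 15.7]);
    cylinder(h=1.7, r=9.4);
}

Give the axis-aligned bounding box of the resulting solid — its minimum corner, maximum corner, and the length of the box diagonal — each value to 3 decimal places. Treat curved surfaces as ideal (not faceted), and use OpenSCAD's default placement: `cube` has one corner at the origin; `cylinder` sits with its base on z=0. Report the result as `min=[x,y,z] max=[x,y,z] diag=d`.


A = translate([-6.7, 5.3, 9.7]) cube([20, 3.3, 15.7]) → bbox [-6.7,5.3,9.7] .. [13.3,8.6,25.4]
B = cylinder(h=1.7, r=9.4) → bbox [-9.4,-9.4,0] .. [9.4,9.4,1.7]
lo = A.lo+B.lo = [-6.7-9.4, 5.3-9.4, 9.7+0] = [-16.100,-4.100,9.700]
hi = A.hi+B.hi = [13.3+9.4, 8.6+9.4, 25.4+1.7] = [22.700,18.000,27.100]
diag = √(38.8²+22.1²+17.4²) = √2296.61 = 47.923

min=[-16.100,-4.100,9.700] max=[22.700,18.000,27.100] diag=47.923


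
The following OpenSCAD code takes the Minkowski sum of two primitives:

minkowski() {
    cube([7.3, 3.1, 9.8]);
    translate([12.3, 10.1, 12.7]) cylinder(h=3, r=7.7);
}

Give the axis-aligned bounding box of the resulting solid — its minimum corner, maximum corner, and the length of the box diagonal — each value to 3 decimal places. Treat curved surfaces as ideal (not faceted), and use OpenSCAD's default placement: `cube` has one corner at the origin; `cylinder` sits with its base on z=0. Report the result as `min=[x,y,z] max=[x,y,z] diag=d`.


A = translate([12.3, 10.1, 12.7]) cylinder(h=3, r=7.7) → bbox [4.6,2.4,12.7] .. [20,17.8,15.7]
B = cube([7.3, 3.1, 9.8]) → bbox [0,0,0] .. [7.3,3.1,9.8]
lo = A.lo+B.lo = [4.6+0, 2.4+0, 12.7+0] = [4.600,2.400,12.700]
hi = A.hi+B.hi = [20+7.3, 17.8+3.1, 15.7+9.8] = [27.300,20.900,25.500]
diag = √(22.7²+18.5²+12.8²) = √1021.38 = 31.959

min=[4.600,2.400,12.700] max=[27.300,20.900,25.500] diag=31.959


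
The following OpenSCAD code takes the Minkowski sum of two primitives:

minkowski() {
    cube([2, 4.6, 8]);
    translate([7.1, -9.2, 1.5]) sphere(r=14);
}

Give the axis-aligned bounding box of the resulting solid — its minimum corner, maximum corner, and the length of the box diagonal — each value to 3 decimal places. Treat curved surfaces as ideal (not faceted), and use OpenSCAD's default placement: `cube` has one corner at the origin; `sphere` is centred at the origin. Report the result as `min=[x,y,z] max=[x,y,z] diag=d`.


min=[-6.900,-23.200,-12.500] max=[23.100,9.400,23.500] diag=57.086

A = translate([7.1, -9.2, 1.5]) sphere(r=14) → bbox [-6.9,-23.2,-12.5] .. [21.1,4.8,15.5]
B = cube([2, 4.6, 8]) → bbox [0,0,0] .. [2,4.6,8]
lo = A.lo+B.lo = [-6.9+0, -23.2+0, -12.5+0] = [-6.900,-23.200,-12.500]
hi = A.hi+B.hi = [21.1+2, 4.8+4.6, 15.5+8] = [23.100,9.400,23.500]
diag = √(30²+32.6²+36²) = √3258.76 = 57.086


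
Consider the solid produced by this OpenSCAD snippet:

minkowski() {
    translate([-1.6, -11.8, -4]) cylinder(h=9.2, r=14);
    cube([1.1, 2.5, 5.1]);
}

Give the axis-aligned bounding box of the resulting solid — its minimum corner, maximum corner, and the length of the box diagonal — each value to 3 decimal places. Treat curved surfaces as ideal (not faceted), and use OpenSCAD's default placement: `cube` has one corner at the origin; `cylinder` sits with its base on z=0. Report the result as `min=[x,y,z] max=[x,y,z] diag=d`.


A = translate([-1.6, -11.8, -4]) cylinder(h=9.2, r=14) → bbox [-15.6,-25.8,-4] .. [12.4,2.2,5.2]
B = cube([1.1, 2.5, 5.1]) → bbox [0,0,0] .. [1.1,2.5,5.1]
lo = A.lo+B.lo = [-15.6+0, -25.8+0, -4+0] = [-15.600,-25.800,-4.000]
hi = A.hi+B.hi = [12.4+1.1, 2.2+2.5, 5.2+5.1] = [13.500,4.700,10.300]
diag = √(29.1²+30.5²+14.3²) = √1981.55 = 44.515

min=[-15.600,-25.800,-4.000] max=[13.500,4.700,10.300] diag=44.515


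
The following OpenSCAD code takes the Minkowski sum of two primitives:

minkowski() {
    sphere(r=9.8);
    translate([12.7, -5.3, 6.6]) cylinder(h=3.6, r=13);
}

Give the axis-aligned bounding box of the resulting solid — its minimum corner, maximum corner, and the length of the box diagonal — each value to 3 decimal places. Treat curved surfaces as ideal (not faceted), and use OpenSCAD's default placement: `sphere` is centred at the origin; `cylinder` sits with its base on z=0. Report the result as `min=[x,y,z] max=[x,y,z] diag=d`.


min=[-10.100,-28.100,-3.200] max=[35.500,17.500,20.000] diag=68.534

A = translate([12.7, -5.3, 6.6]) cylinder(h=3.6, r=13) → bbox [-0.3,-18.3,6.6] .. [25.7,7.7,10.2]
B = sphere(r=9.8) → bbox [-9.8,-9.8,-9.8] .. [9.8,9.8,9.8]
lo = A.lo+B.lo = [-0.3-9.8, -18.3-9.8, 6.6-9.8] = [-10.100,-28.100,-3.200]
hi = A.hi+B.hi = [25.7+9.8, 7.7+9.8, 10.2+9.8] = [35.500,17.500,20.000]
diag = √(45.6²+45.6²+23.2²) = √4696.96 = 68.534


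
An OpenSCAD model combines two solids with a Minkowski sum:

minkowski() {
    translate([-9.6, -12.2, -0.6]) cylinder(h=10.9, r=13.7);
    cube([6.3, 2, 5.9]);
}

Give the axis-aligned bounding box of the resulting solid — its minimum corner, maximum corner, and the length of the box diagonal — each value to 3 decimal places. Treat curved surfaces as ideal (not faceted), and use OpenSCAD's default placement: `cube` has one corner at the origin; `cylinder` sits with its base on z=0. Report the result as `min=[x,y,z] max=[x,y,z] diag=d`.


min=[-23.300,-25.900,-0.600] max=[10.400,3.500,16.200] diag=47.773

A = translate([-9.6, -12.2, -0.6]) cylinder(h=10.9, r=13.7) → bbox [-23.3,-25.9,-0.6] .. [4.1,1.5,10.3]
B = cube([6.3, 2, 5.9]) → bbox [0,0,0] .. [6.3,2,5.9]
lo = A.lo+B.lo = [-23.3+0, -25.9+0, -0.6+0] = [-23.300,-25.900,-0.600]
hi = A.hi+B.hi = [4.1+6.3, 1.5+2, 10.3+5.9] = [10.400,3.500,16.200]
diag = √(33.7²+29.4²+16.8²) = √2282.29 = 47.773


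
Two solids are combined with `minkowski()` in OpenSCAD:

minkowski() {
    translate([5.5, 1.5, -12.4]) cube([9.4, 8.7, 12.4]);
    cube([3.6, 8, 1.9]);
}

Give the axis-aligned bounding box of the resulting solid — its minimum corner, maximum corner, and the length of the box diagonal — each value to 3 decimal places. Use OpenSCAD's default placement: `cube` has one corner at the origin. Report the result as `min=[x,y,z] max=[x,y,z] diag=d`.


min=[5.500,1.500,-12.400] max=[18.500,18.200,1.900] diag=25.542

A = translate([5.5, 1.5, -12.4]) cube([9.4, 8.7, 12.4]) → bbox [5.5,1.5,-12.4] .. [14.9,10.2,0]
B = cube([3.6, 8, 1.9]) → bbox [0,0,0] .. [3.6,8,1.9]
lo = A.lo+B.lo = [5.5+0, 1.5+0, -12.4+0] = [5.500,1.500,-12.400]
hi = A.hi+B.hi = [14.9+3.6, 10.2+8, 0+1.9] = [18.500,18.200,1.900]
diag = √(13²+16.7²+14.3²) = √652.38 = 25.542


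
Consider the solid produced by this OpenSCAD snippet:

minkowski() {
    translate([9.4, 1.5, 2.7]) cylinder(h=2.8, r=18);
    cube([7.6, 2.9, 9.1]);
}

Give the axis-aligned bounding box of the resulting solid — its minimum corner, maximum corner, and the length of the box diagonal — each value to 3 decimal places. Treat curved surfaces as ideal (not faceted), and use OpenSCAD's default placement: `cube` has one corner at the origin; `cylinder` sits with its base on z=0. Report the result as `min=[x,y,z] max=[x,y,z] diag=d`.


A = translate([9.4, 1.5, 2.7]) cylinder(h=2.8, r=18) → bbox [-8.6,-16.5,2.7] .. [27.4,19.5,5.5]
B = cube([7.6, 2.9, 9.1]) → bbox [0,0,0] .. [7.6,2.9,9.1]
lo = A.lo+B.lo = [-8.6+0, -16.5+0, 2.7+0] = [-8.600,-16.500,2.700]
hi = A.hi+B.hi = [27.4+7.6, 19.5+2.9, 5.5+9.1] = [35.000,22.400,14.600]
diag = √(43.6²+38.9²+11.9²) = √3555.78 = 59.630

min=[-8.600,-16.500,2.700] max=[35.000,22.400,14.600] diag=59.630


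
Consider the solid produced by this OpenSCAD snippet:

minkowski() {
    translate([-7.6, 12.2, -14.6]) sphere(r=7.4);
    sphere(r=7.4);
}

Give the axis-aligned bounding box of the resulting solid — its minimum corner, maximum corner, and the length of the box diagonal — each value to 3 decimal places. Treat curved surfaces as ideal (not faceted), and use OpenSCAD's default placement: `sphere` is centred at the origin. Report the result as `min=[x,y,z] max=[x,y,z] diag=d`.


min=[-22.400,-2.600,-29.400] max=[7.200,27.000,0.200] diag=51.269

A = translate([-7.6, 12.2, -14.6]) sphere(r=7.4) → bbox [-15,4.8,-22] .. [-0.2,19.6,-7.2]
B = sphere(r=7.4) → bbox [-7.4,-7.4,-7.4] .. [7.4,7.4,7.4]
lo = A.lo+B.lo = [-15-7.4, 4.8-7.4, -22-7.4] = [-22.400,-2.600,-29.400]
hi = A.hi+B.hi = [-0.2+7.4, 19.6+7.4, -7.2+7.4] = [7.200,27.000,0.200]
diag = √(29.6²+29.6²+29.6²) = √2628.48 = 51.269


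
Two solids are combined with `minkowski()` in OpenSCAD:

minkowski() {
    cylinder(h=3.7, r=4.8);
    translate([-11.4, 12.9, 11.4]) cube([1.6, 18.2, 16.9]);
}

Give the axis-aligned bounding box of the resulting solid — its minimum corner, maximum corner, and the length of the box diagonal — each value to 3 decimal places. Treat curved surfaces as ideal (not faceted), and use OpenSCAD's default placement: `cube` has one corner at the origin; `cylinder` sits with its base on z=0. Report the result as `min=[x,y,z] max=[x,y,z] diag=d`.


A = translate([-11.4, 12.9, 11.4]) cube([1.6, 18.2, 16.9]) → bbox [-11.4,12.9,11.4] .. [-9.8,31.1,28.3]
B = cylinder(h=3.7, r=4.8) → bbox [-4.8,-4.8,0] .. [4.8,4.8,3.7]
lo = A.lo+B.lo = [-11.4-4.8, 12.9-4.8, 11.4+0] = [-16.200,8.100,11.400]
hi = A.hi+B.hi = [-9.8+4.8, 31.1+4.8, 28.3+3.7] = [-5.000,35.900,32.000]
diag = √(11.2²+27.8²+20.6²) = √1322.64 = 36.368

min=[-16.200,8.100,11.400] max=[-5.000,35.900,32.000] diag=36.368


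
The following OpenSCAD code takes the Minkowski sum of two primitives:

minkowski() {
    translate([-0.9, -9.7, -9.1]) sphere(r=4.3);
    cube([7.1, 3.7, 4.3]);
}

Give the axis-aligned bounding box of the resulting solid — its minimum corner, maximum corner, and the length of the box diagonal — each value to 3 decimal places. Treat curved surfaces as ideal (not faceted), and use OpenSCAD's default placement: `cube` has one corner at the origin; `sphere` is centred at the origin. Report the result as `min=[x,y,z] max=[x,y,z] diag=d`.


min=[-5.200,-14.000,-13.400] max=[10.500,-1.700,-0.500] diag=23.753

A = translate([-0.9, -9.7, -9.1]) sphere(r=4.3) → bbox [-5.2,-14,-13.4] .. [3.4,-5.4,-4.8]
B = cube([7.1, 3.7, 4.3]) → bbox [0,0,0] .. [7.1,3.7,4.3]
lo = A.lo+B.lo = [-5.2+0, -14+0, -13.4+0] = [-5.200,-14.000,-13.400]
hi = A.hi+B.hi = [3.4+7.1, -5.4+3.7, -4.8+4.3] = [10.500,-1.700,-0.500]
diag = √(15.7²+12.3²+12.9²) = √564.19 = 23.753


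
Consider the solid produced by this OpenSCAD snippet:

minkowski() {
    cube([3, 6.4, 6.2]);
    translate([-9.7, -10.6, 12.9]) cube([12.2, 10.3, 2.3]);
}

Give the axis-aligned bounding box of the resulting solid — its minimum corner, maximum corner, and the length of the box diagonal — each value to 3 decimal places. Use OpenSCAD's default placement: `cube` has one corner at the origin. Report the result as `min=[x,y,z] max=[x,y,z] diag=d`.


A = translate([-9.7, -10.6, 12.9]) cube([12.2, 10.3, 2.3]) → bbox [-9.7,-10.6,12.9] .. [2.5,-0.3,15.2]
B = cube([3, 6.4, 6.2]) → bbox [0,0,0] .. [3,6.4,6.2]
lo = A.lo+B.lo = [-9.7+0, -10.6+0, 12.9+0] = [-9.700,-10.600,12.900]
hi = A.hi+B.hi = [2.5+3, -0.3+6.4, 15.2+6.2] = [5.500,6.100,21.400]
diag = √(15.2²+16.7²+8.5²) = √582.18 = 24.128

min=[-9.700,-10.600,12.900] max=[5.500,6.100,21.400] diag=24.128


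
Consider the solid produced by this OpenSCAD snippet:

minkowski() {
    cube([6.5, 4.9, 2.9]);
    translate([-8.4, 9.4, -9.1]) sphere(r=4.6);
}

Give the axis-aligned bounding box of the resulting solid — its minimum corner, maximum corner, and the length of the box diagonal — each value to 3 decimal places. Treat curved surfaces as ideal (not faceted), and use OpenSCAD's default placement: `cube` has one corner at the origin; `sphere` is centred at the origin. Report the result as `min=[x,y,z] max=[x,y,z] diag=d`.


A = translate([-8.4, 9.4, -9.1]) sphere(r=4.6) → bbox [-13,4.8,-13.7] .. [-3.8,14,-4.5]
B = cube([6.5, 4.9, 2.9]) → bbox [0,0,0] .. [6.5,4.9,2.9]
lo = A.lo+B.lo = [-13+0, 4.8+0, -13.7+0] = [-13.000,4.800,-13.700]
hi = A.hi+B.hi = [-3.8+6.5, 14+4.9, -4.5+2.9] = [2.700,18.900,-1.600]
diag = √(15.7²+14.1²+12.1²) = √591.71 = 24.325

min=[-13.000,4.800,-13.700] max=[2.700,18.900,-1.600] diag=24.325


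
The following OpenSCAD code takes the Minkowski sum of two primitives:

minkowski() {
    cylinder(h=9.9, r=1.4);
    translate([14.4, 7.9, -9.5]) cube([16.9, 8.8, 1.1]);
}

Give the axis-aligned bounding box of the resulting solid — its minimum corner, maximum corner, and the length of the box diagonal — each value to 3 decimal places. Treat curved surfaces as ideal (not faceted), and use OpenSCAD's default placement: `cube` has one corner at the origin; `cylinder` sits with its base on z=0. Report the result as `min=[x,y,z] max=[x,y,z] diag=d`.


min=[13.000,6.500,-9.500] max=[32.700,18.100,1.500] diag=25.370

A = translate([14.4, 7.9, -9.5]) cube([16.9, 8.8, 1.1]) → bbox [14.4,7.9,-9.5] .. [31.3,16.7,-8.4]
B = cylinder(h=9.9, r=1.4) → bbox [-1.4,-1.4,0] .. [1.4,1.4,9.9]
lo = A.lo+B.lo = [14.4-1.4, 7.9-1.4, -9.5+0] = [13.000,6.500,-9.500]
hi = A.hi+B.hi = [31.3+1.4, 16.7+1.4, -8.4+9.9] = [32.700,18.100,1.500]
diag = √(19.7²+11.6²+11²) = √643.65 = 25.370


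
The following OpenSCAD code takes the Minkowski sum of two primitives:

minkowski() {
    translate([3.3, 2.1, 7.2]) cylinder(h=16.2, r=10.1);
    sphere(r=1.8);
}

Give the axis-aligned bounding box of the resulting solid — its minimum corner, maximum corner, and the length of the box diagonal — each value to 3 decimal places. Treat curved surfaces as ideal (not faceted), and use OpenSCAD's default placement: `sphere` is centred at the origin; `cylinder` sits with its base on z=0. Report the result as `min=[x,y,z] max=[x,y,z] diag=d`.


A = translate([3.3, 2.1, 7.2]) cylinder(h=16.2, r=10.1) → bbox [-6.8,-8,7.2] .. [13.4,12.2,23.4]
B = sphere(r=1.8) → bbox [-1.8,-1.8,-1.8] .. [1.8,1.8,1.8]
lo = A.lo+B.lo = [-6.8-1.8, -8-1.8, 7.2-1.8] = [-8.600,-9.800,5.400]
hi = A.hi+B.hi = [13.4+1.8, 12.2+1.8, 23.4+1.8] = [15.200,14.000,25.200]
diag = √(23.8²+23.8²+19.8²) = √1524.92 = 39.050

min=[-8.600,-9.800,5.400] max=[15.200,14.000,25.200] diag=39.050


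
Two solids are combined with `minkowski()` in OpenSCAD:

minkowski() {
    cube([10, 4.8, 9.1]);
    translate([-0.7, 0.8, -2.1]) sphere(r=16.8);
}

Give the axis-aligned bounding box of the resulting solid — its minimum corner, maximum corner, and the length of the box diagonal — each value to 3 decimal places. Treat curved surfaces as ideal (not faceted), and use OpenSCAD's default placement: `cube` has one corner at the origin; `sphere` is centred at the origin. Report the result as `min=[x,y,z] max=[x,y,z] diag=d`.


min=[-17.500,-16.000,-18.900] max=[26.100,22.400,23.800] diag=72.103

A = translate([-0.7, 0.8, -2.1]) sphere(r=16.8) → bbox [-17.5,-16,-18.9] .. [16.1,17.6,14.7]
B = cube([10, 4.8, 9.1]) → bbox [0,0,0] .. [10,4.8,9.1]
lo = A.lo+B.lo = [-17.5+0, -16+0, -18.9+0] = [-17.500,-16.000,-18.900]
hi = A.hi+B.hi = [16.1+10, 17.6+4.8, 14.7+9.1] = [26.100,22.400,23.800]
diag = √(43.6²+38.4²+42.7²) = √5198.81 = 72.103


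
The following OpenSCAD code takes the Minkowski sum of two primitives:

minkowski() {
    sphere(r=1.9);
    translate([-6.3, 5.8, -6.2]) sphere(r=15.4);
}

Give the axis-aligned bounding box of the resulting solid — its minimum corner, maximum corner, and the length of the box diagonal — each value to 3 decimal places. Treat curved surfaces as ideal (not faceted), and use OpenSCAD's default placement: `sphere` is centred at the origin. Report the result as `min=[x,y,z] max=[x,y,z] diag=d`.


min=[-23.600,-11.500,-23.500] max=[11.000,23.100,11.100] diag=59.929

A = translate([-6.3, 5.8, -6.2]) sphere(r=15.4) → bbox [-21.7,-9.6,-21.6] .. [9.1,21.2,9.2]
B = sphere(r=1.9) → bbox [-1.9,-1.9,-1.9] .. [1.9,1.9,1.9]
lo = A.lo+B.lo = [-21.7-1.9, -9.6-1.9, -21.6-1.9] = [-23.600,-11.500,-23.500]
hi = A.hi+B.hi = [9.1+1.9, 21.2+1.9, 9.2+1.9] = [11.000,23.100,11.100]
diag = √(34.6²+34.6²+34.6²) = √3591.48 = 59.929


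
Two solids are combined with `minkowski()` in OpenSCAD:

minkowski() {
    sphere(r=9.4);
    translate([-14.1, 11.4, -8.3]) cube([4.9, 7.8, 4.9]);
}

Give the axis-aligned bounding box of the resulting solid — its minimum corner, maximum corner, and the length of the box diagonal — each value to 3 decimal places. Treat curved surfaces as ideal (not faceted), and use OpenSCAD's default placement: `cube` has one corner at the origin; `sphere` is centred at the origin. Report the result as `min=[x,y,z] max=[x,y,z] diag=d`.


min=[-23.500,2.000,-17.700] max=[0.200,28.600,6.000] diag=42.789

A = translate([-14.1, 11.4, -8.3]) cube([4.9, 7.8, 4.9]) → bbox [-14.1,11.4,-8.3] .. [-9.2,19.2,-3.4]
B = sphere(r=9.4) → bbox [-9.4,-9.4,-9.4] .. [9.4,9.4,9.4]
lo = A.lo+B.lo = [-14.1-9.4, 11.4-9.4, -8.3-9.4] = [-23.500,2.000,-17.700]
hi = A.hi+B.hi = [-9.2+9.4, 19.2+9.4, -3.4+9.4] = [0.200,28.600,6.000]
diag = √(23.7²+26.6²+23.7²) = √1830.94 = 42.789


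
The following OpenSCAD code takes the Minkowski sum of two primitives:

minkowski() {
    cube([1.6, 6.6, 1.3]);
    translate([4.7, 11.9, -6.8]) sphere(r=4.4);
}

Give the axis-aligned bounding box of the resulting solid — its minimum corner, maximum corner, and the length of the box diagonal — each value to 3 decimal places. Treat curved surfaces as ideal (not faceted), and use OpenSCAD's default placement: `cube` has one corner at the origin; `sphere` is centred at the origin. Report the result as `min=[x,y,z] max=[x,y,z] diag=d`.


min=[0.300,7.500,-11.200] max=[10.700,22.900,-1.100] diag=21.150

A = translate([4.7, 11.9, -6.8]) sphere(r=4.4) → bbox [0.3,7.5,-11.2] .. [9.1,16.3,-2.4]
B = cube([1.6, 6.6, 1.3]) → bbox [0,0,0] .. [1.6,6.6,1.3]
lo = A.lo+B.lo = [0.3+0, 7.5+0, -11.2+0] = [0.300,7.500,-11.200]
hi = A.hi+B.hi = [9.1+1.6, 16.3+6.6, -2.4+1.3] = [10.700,22.900,-1.100]
diag = √(10.4²+15.4²+10.1²) = √447.33 = 21.150


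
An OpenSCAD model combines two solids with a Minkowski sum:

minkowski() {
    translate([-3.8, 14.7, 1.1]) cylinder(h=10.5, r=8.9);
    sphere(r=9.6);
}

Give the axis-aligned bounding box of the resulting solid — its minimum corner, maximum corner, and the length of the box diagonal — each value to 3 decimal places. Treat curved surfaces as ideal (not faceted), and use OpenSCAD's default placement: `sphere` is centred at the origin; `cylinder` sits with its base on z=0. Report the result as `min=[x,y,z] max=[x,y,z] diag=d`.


min=[-22.300,-3.800,-8.500] max=[14.700,33.200,21.200] diag=60.167

A = translate([-3.8, 14.7, 1.1]) cylinder(h=10.5, r=8.9) → bbox [-12.7,5.8,1.1] .. [5.1,23.6,11.6]
B = sphere(r=9.6) → bbox [-9.6,-9.6,-9.6] .. [9.6,9.6,9.6]
lo = A.lo+B.lo = [-12.7-9.6, 5.8-9.6, 1.1-9.6] = [-22.300,-3.800,-8.500]
hi = A.hi+B.hi = [5.1+9.6, 23.6+9.6, 11.6+9.6] = [14.700,33.200,21.200]
diag = √(37²+37²+29.7²) = √3620.09 = 60.167


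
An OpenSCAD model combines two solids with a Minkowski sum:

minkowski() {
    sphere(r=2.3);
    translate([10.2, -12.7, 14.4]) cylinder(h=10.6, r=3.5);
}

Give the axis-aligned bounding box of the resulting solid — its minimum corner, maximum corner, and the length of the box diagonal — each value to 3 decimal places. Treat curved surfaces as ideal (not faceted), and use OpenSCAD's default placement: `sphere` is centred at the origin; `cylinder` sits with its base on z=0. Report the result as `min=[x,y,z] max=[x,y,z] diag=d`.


min=[4.400,-18.500,12.100] max=[16.000,-6.900,27.300] diag=22.364

A = translate([10.2, -12.7, 14.4]) cylinder(h=10.6, r=3.5) → bbox [6.7,-16.2,14.4] .. [13.7,-9.2,25]
B = sphere(r=2.3) → bbox [-2.3,-2.3,-2.3] .. [2.3,2.3,2.3]
lo = A.lo+B.lo = [6.7-2.3, -16.2-2.3, 14.4-2.3] = [4.400,-18.500,12.100]
hi = A.hi+B.hi = [13.7+2.3, -9.2+2.3, 25+2.3] = [16.000,-6.900,27.300]
diag = √(11.6²+11.6²+15.2²) = √500.16 = 22.364


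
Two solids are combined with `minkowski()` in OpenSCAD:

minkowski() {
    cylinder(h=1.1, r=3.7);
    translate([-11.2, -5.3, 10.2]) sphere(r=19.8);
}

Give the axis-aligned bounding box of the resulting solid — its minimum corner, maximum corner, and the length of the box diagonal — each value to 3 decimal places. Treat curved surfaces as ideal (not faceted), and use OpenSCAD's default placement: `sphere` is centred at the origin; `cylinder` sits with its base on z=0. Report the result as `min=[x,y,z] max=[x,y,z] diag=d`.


min=[-34.700,-28.800,-9.600] max=[12.300,18.200,31.100] diag=77.939

A = translate([-11.2, -5.3, 10.2]) sphere(r=19.8) → bbox [-31,-25.1,-9.6] .. [8.6,14.5,30]
B = cylinder(h=1.1, r=3.7) → bbox [-3.7,-3.7,0] .. [3.7,3.7,1.1]
lo = A.lo+B.lo = [-31-3.7, -25.1-3.7, -9.6+0] = [-34.700,-28.800,-9.600]
hi = A.hi+B.hi = [8.6+3.7, 14.5+3.7, 30+1.1] = [12.300,18.200,31.100]
diag = √(47²+47²+40.7²) = √6074.49 = 77.939


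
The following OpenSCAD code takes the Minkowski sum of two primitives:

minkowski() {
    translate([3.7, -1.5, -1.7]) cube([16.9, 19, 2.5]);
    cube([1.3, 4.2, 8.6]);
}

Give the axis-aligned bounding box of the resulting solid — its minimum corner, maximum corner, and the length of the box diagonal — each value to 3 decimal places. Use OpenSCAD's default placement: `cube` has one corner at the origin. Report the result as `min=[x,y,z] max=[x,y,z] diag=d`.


A = translate([3.7, -1.5, -1.7]) cube([16.9, 19, 2.5]) → bbox [3.7,-1.5,-1.7] .. [20.6,17.5,0.8]
B = cube([1.3, 4.2, 8.6]) → bbox [0,0,0] .. [1.3,4.2,8.6]
lo = A.lo+B.lo = [3.7+0, -1.5+0, -1.7+0] = [3.700,-1.500,-1.700]
hi = A.hi+B.hi = [20.6+1.3, 17.5+4.2, 0.8+8.6] = [21.900,21.700,9.400]
diag = √(18.2²+23.2²+11.1²) = √992.69 = 31.507

min=[3.700,-1.500,-1.700] max=[21.900,21.700,9.400] diag=31.507


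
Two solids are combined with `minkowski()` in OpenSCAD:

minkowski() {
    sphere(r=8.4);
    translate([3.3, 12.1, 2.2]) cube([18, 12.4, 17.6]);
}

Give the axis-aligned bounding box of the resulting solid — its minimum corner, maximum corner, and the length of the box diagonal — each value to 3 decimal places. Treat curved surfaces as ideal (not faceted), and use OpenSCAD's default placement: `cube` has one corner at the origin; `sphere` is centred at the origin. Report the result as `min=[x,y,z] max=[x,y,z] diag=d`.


A = translate([3.3, 12.1, 2.2]) cube([18, 12.4, 17.6]) → bbox [3.3,12.1,2.2] .. [21.3,24.5,19.8]
B = sphere(r=8.4) → bbox [-8.4,-8.4,-8.4] .. [8.4,8.4,8.4]
lo = A.lo+B.lo = [3.3-8.4, 12.1-8.4, 2.2-8.4] = [-5.100,3.700,-6.200]
hi = A.hi+B.hi = [21.3+8.4, 24.5+8.4, 19.8+8.4] = [29.700,32.900,28.200]
diag = √(34.8²+29.2²+34.4²) = √3247.04 = 56.983

min=[-5.100,3.700,-6.200] max=[29.700,32.900,28.200] diag=56.983


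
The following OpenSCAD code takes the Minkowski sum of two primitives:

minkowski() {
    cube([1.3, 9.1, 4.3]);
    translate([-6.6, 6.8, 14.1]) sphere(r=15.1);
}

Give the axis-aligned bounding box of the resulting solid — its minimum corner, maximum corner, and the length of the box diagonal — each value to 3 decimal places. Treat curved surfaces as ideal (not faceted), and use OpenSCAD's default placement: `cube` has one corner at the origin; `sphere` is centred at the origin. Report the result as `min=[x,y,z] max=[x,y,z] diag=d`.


min=[-21.700,-8.300,-1.000] max=[9.800,31.000,33.500] diag=61.049

A = translate([-6.6, 6.8, 14.1]) sphere(r=15.1) → bbox [-21.7,-8.3,-1] .. [8.5,21.9,29.2]
B = cube([1.3, 9.1, 4.3]) → bbox [0,0,0] .. [1.3,9.1,4.3]
lo = A.lo+B.lo = [-21.7+0, -8.3+0, -1+0] = [-21.700,-8.300,-1.000]
hi = A.hi+B.hi = [8.5+1.3, 21.9+9.1, 29.2+4.3] = [9.800,31.000,33.500]
diag = √(31.5²+39.3²+34.5²) = √3726.99 = 61.049


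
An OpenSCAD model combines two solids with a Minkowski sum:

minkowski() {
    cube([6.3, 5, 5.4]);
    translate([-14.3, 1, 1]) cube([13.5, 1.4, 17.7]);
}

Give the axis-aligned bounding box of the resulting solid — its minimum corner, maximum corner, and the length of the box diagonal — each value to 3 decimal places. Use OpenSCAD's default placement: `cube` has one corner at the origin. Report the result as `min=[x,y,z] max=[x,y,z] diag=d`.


A = translate([-14.3, 1, 1]) cube([13.5, 1.4, 17.7]) → bbox [-14.3,1,1] .. [-0.8,2.4,18.7]
B = cube([6.3, 5, 5.4]) → bbox [0,0,0] .. [6.3,5,5.4]
lo = A.lo+B.lo = [-14.3+0, 1+0, 1+0] = [-14.300,1.000,1.000]
hi = A.hi+B.hi = [-0.8+6.3, 2.4+5, 18.7+5.4] = [5.500,7.400,24.100]
diag = √(19.8²+6.4²+23.1²) = √966.61 = 31.090

min=[-14.300,1.000,1.000] max=[5.500,7.400,24.100] diag=31.090


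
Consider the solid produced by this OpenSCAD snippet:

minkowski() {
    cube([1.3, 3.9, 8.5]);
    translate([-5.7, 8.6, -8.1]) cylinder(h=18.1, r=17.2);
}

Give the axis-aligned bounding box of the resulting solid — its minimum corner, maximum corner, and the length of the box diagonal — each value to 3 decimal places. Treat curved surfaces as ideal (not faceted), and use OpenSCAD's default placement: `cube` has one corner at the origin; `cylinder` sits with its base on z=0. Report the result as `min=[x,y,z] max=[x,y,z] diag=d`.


min=[-22.900,-8.600,-8.100] max=[12.800,29.700,18.500] diag=58.728

A = translate([-5.7, 8.6, -8.1]) cylinder(h=18.1, r=17.2) → bbox [-22.9,-8.6,-8.1] .. [11.5,25.8,10]
B = cube([1.3, 3.9, 8.5]) → bbox [0,0,0] .. [1.3,3.9,8.5]
lo = A.lo+B.lo = [-22.9+0, -8.6+0, -8.1+0] = [-22.900,-8.600,-8.100]
hi = A.hi+B.hi = [11.5+1.3, 25.8+3.9, 10+8.5] = [12.800,29.700,18.500]
diag = √(35.7²+38.3²+26.6²) = √3448.94 = 58.728


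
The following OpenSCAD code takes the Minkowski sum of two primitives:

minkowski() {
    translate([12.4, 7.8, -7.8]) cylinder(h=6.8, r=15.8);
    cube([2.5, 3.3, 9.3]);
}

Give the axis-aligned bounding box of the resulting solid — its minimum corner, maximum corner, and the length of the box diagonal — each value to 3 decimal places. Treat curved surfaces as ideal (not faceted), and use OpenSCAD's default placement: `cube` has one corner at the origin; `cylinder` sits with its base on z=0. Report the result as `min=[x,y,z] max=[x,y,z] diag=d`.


A = translate([12.4, 7.8, -7.8]) cylinder(h=6.8, r=15.8) → bbox [-3.4,-8,-7.8] .. [28.2,23.6,-1]
B = cube([2.5, 3.3, 9.3]) → bbox [0,0,0] .. [2.5,3.3,9.3]
lo = A.lo+B.lo = [-3.4+0, -8+0, -7.8+0] = [-3.400,-8.000,-7.800]
hi = A.hi+B.hi = [28.2+2.5, 23.6+3.3, -1+9.3] = [30.700,26.900,8.300]
diag = √(34.1²+34.9²+16.1²) = √2640.03 = 51.381

min=[-3.400,-8.000,-7.800] max=[30.700,26.900,8.300] diag=51.381


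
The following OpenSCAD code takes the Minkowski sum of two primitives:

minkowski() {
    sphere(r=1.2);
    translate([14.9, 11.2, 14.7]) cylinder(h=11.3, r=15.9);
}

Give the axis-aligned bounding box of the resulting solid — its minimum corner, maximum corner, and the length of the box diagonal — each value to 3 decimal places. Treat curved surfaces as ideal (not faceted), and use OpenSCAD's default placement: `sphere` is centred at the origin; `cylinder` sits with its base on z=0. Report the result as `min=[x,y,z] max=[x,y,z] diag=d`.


min=[-2.200,-5.900,13.500] max=[32.000,28.300,27.200] diag=50.269

A = translate([14.9, 11.2, 14.7]) cylinder(h=11.3, r=15.9) → bbox [-1,-4.7,14.7] .. [30.8,27.1,26]
B = sphere(r=1.2) → bbox [-1.2,-1.2,-1.2] .. [1.2,1.2,1.2]
lo = A.lo+B.lo = [-1-1.2, -4.7-1.2, 14.7-1.2] = [-2.200,-5.900,13.500]
hi = A.hi+B.hi = [30.8+1.2, 27.1+1.2, 26+1.2] = [32.000,28.300,27.200]
diag = √(34.2²+34.2²+13.7²) = √2526.97 = 50.269


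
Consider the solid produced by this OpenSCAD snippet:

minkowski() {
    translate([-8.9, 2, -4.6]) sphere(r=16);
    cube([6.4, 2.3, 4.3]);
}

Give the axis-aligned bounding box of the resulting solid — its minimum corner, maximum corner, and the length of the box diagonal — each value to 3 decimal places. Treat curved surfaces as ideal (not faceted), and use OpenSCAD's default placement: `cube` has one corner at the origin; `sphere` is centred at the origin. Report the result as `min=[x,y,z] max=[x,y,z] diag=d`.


min=[-24.900,-14.000,-20.600] max=[13.500,20.300,15.700] diag=62.998

A = translate([-8.9, 2, -4.6]) sphere(r=16) → bbox [-24.9,-14,-20.6] .. [7.1,18,11.4]
B = cube([6.4, 2.3, 4.3]) → bbox [0,0,0] .. [6.4,2.3,4.3]
lo = A.lo+B.lo = [-24.9+0, -14+0, -20.6+0] = [-24.900,-14.000,-20.600]
hi = A.hi+B.hi = [7.1+6.4, 18+2.3, 11.4+4.3] = [13.500,20.300,15.700]
diag = √(38.4²+34.3²+36.3²) = √3968.74 = 62.998


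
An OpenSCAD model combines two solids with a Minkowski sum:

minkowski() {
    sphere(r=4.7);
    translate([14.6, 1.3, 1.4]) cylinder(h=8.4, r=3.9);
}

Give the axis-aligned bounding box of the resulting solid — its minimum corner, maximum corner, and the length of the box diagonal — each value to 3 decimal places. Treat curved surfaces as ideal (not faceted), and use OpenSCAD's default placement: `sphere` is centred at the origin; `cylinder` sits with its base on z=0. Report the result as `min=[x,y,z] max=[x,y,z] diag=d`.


A = translate([14.6, 1.3, 1.4]) cylinder(h=8.4, r=3.9) → bbox [10.7,-2.6,1.4] .. [18.5,5.2,9.8]
B = sphere(r=4.7) → bbox [-4.7,-4.7,-4.7] .. [4.7,4.7,4.7]
lo = A.lo+B.lo = [10.7-4.7, -2.6-4.7, 1.4-4.7] = [6.000,-7.300,-3.300]
hi = A.hi+B.hi = [18.5+4.7, 5.2+4.7, 9.8+4.7] = [23.200,9.900,14.500]
diag = √(17.2²+17.2²+17.8²) = √908.52 = 30.142

min=[6.000,-7.300,-3.300] max=[23.200,9.900,14.500] diag=30.142
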